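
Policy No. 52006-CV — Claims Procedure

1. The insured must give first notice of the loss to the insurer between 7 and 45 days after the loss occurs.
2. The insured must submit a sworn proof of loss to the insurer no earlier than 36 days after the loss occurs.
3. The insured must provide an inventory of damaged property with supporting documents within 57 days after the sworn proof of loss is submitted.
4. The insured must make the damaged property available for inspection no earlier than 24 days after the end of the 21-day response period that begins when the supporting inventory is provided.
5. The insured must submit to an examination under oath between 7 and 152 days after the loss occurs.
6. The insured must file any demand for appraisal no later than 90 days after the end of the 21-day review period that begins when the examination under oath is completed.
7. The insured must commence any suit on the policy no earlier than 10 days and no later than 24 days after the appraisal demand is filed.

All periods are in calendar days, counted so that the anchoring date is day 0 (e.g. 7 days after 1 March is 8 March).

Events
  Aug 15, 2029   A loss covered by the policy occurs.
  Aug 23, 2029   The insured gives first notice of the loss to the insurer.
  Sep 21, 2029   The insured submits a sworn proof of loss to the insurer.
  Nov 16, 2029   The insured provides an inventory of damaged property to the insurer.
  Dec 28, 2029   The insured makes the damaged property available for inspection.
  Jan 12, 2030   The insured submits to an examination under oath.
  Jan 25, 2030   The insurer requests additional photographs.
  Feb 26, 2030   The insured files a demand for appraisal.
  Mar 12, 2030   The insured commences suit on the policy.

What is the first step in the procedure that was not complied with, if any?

Step 4

(1) the permitted window runs from Aug 15, 2029 + 7 = Aug 22, 2029 to Aug 15, 2029 + 45 = Sep 29, 2029; done Aug 23, 2029, which is between those dates.
(2) permitted from Aug 15, 2029 + 36 days = Sep 20, 2029 onward; Sep 21, 2029 is on or after that date.
(3) due by Sep 21, 2029 + 57 days = Nov 17, 2029; Nov 16, 2029 is within that limit.
(4) permitted from Dec 7, 2029 + 24 days = Dec 31, 2029 onward; acted on Dec 28, 2029, 3 days prematurely.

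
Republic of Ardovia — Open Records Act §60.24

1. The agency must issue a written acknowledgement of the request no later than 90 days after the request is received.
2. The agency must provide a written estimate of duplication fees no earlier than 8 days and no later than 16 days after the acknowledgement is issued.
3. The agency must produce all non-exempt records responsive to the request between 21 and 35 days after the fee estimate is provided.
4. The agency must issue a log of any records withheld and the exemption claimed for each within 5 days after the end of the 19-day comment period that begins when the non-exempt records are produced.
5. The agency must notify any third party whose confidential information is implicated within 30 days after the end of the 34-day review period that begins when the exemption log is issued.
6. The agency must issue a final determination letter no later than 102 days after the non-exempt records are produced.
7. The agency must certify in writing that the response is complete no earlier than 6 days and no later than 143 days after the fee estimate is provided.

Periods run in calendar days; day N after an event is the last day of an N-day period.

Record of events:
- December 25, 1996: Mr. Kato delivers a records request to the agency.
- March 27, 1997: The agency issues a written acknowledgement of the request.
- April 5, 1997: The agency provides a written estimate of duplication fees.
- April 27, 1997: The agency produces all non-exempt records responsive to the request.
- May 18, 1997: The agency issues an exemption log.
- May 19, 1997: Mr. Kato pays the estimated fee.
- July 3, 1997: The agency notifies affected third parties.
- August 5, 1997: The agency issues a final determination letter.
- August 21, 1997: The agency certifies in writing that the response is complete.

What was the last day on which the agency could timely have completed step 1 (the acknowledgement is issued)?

March 25, 1997

Step 1 runs from December 25, 1996, when the request is received. 90 days after December 25, 1996 is March 25, 1997.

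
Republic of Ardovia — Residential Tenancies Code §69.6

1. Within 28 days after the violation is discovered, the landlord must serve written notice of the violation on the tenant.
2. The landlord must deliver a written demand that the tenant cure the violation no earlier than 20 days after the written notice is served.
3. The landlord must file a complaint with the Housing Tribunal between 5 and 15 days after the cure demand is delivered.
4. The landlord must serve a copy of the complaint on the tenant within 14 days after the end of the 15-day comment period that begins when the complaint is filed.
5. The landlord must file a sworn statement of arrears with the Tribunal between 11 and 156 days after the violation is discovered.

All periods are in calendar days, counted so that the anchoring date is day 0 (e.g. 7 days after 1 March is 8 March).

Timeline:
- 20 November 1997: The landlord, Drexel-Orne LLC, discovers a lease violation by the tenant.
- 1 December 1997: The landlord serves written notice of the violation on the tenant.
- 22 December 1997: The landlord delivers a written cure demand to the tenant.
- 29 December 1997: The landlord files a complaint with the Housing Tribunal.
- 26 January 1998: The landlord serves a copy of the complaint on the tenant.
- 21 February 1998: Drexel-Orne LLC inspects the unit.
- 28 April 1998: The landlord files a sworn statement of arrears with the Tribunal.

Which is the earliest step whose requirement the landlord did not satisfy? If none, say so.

Step 1 — counting 28 days from 20 November 1997 (when the violation is discovered) gives a deadline of 18 December 1997; done 1 December 1997 — timely.
Step 2 — must wait 20 days from 1 December 1997 (when the written notice is served), so not before 21 December 1997; done 22 December 1997, after the minimum wait.
Step 3 — 5 and 15 days from 22 December 1997 (when the cure demand is delivered) are 27 December 1997 and 6 January 1998 respectively; done 29 December 1997 — within the window.
Step 4 — counting 14 days from 13 January 1998 (end of the 15-day comment period, which began when the complaint is filed on 29 December 1997) gives a deadline of 27 January 1998; completed 26 January 1998, before the deadline.
Step 5 — 11 and 156 days from 20 November 1997 (when the violation is discovered) are 1 December 1997 and 25 April 1998 respectively; done 28 April 1998 — 3 days after the window closed.
That is the first point of non-compliance.

Step 5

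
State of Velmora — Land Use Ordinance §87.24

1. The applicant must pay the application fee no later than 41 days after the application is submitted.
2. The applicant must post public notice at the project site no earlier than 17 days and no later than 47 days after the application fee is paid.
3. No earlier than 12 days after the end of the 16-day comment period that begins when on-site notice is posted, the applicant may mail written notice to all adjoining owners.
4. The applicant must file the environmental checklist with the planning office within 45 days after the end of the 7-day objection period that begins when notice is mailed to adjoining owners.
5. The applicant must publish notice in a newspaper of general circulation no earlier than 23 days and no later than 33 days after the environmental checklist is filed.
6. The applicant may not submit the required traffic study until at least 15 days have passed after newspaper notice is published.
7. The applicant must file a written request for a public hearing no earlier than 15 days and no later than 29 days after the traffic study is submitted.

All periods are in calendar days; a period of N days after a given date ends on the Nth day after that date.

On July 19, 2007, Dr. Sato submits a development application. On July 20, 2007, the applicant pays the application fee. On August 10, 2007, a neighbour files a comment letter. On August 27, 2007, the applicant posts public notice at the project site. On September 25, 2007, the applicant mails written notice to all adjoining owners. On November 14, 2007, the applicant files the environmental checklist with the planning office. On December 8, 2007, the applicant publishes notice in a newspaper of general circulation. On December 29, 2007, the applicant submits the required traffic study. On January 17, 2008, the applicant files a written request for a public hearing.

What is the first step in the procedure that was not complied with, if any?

None — every step was satisfied

Step 1 — counting 41 days from July 19, 2007 (when the application is submitted) gives a deadline of August 29, 2007; completed July 20, 2007, before the deadline.
Step 2 — 17 and 47 days from July 20, 2007 (when the application fee is paid) are August 6, 2007 and September 5, 2007 respectively; done August 27, 2007 — within the window.
Step 3 — must wait 12 days from September 12, 2007 (end of the 16-day comment period, which began when on-site notice is posted on August 27, 2007), so not before September 24, 2007; done September 25, 2007, after the minimum wait.
Step 4 — counting 45 days from October 2, 2007 (end of the 7-day objection period, which began when notice is mailed to adjoining owners on September 25, 2007) gives a deadline of November 16, 2007; done November 14, 2007 — timely.
Step 5 — 23 and 33 days from November 14, 2007 (when the environmental checklist is filed) are December 7, 2007 and December 17, 2007 respectively; done December 8, 2007 — within the window.
Step 6 — must wait 15 days from December 8, 2007 (when newspaper notice is published), so not before December 23, 2007; December 29, 2007 is on or after that date.
Step 7 — 15 and 29 days from December 29, 2007 (when the traffic study is submitted) are January 13, 2008 and January 27, 2008 respectively; done January 17, 2008 — within the window.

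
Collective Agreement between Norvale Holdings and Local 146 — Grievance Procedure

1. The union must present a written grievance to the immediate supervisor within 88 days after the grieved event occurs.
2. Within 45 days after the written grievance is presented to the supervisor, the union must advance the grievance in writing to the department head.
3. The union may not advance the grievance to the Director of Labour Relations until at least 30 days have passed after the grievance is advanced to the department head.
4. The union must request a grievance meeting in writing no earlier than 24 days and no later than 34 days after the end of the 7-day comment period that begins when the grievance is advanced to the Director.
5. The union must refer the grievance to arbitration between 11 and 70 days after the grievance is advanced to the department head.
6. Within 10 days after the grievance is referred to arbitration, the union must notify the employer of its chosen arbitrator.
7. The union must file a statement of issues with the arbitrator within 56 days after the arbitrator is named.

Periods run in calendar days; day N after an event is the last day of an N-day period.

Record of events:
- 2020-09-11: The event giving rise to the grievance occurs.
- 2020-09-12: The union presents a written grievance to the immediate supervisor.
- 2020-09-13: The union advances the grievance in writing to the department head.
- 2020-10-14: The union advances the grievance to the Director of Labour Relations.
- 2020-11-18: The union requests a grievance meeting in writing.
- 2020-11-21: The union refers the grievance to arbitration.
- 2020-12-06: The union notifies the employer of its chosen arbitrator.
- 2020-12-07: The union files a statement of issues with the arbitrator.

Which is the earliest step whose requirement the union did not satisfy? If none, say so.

(1) due by 2020-09-11 + 88 days = 2020-12-08; 2020-09-12 is within that limit.
(2) due by 2020-09-12 + 45 days = 2020-10-27; 2020-09-13 is within that limit.
(3) permitted from 2020-09-13 + 30 days = 2020-10-13 onward; done 2020-10-14, after the minimum wait.
(4) the permitted window runs from 2020-10-21 + 24 = 2020-11-14 to 2020-10-21 + 34 = 2020-11-24; 2020-11-18 falls inside that range.
(5) the permitted window runs from 2020-09-13 + 11 = 2020-09-24 to 2020-09-13 + 70 = 2020-11-22; done 2020-11-21 — within the window.
(6) due by 2020-11-21 + 10 days = 2020-12-01; 2020-12-06 misses that deadline by 5 days.
The procedure was therefore not followed at step 6.

Step 6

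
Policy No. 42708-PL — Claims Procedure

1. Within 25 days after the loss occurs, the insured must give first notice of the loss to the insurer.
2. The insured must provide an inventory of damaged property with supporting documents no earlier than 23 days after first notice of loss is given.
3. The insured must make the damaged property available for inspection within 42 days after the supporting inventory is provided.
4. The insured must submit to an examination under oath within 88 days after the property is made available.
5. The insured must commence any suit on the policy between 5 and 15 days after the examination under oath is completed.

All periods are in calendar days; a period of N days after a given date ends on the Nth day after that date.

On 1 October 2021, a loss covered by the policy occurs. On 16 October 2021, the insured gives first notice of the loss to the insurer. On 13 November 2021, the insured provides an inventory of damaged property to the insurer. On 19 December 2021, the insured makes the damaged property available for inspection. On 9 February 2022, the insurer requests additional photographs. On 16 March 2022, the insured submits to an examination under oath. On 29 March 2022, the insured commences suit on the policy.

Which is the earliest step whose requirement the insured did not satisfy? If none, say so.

None — every step was satisfied

(1) due by 1 October 2021 + 25 days = 26 October 2021; 16 October 2021 is within that limit.
(2) permitted from 16 October 2021 + 23 days = 8 November 2021 onward; done 13 November 2021 — permitted.
(3) due by 13 November 2021 + 42 days = 25 December 2021; 19 December 2021 is within that limit.
(4) due by 19 December 2021 + 88 days = 17 March 2022; 16 March 2022 is within that limit.
(5) the permitted window runs from 16 March 2022 + 5 = 21 March 2022 to 16 March 2022 + 15 = 31 March 2022; 29 March 2022 falls inside that range.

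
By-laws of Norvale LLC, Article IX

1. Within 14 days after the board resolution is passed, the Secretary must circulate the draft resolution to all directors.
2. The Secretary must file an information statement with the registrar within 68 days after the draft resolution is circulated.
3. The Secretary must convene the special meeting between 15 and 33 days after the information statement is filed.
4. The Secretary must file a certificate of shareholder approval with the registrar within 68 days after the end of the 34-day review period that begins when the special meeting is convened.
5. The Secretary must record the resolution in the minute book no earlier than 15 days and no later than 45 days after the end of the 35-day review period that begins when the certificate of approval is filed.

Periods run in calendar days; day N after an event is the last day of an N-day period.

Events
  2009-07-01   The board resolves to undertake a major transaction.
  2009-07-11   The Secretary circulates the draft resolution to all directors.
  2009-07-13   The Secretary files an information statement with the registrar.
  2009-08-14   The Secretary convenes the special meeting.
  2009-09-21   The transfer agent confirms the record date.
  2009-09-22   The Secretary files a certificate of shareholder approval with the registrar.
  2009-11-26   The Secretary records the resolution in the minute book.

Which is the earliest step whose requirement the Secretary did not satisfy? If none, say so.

None — every step was satisfied

Step 1: 14 days after 2009-07-01 (when the board resolution is passed) is 2009-07-15; completed 2009-07-11, before the deadline.
Step 2: 68 days after 2009-07-11 (when the draft resolution is circulated) is 2009-09-17; 2009-07-13 is within that limit.
Step 3: the window is 15–33 days after 2009-07-13 (when the information statement is filed), so 2009-07-28 through 2009-08-15; done 2009-08-14, which is between those dates.
Step 4: 68 days after 2009-09-17 (end of the 34-day review period, which began when the special meeting is convened on 2009-08-14) is 2009-11-24; completed 2009-09-22, before the deadline.
Step 5: the window is 15–45 days after 2009-10-27 (end of the 35-day review period, which began when the certificate of approval is filed on 2009-09-22), so 2009-11-11 through 2009-12-11; done 2009-11-26 — within the window.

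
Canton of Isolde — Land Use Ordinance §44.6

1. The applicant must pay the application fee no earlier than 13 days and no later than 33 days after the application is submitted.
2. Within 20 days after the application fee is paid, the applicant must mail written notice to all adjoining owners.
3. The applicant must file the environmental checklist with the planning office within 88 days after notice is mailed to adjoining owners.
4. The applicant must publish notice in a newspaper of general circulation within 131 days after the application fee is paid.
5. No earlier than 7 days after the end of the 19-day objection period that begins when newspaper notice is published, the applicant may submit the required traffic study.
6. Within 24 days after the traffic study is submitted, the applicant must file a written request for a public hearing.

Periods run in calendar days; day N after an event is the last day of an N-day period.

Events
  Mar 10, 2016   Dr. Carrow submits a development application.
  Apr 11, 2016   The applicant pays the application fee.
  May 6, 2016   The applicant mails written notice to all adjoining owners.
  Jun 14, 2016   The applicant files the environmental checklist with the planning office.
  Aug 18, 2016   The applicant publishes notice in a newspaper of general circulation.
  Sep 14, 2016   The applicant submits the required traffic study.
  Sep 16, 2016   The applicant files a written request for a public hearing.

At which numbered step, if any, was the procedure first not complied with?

Step 2

(1) the permitted window runs from Mar 10, 2016 + 13 = Mar 23, 2016 to Mar 10, 2016 + 33 = Apr 12, 2016; done Apr 11, 2016 — within the window.
(2) due by Apr 11, 2016 + 20 days = May 1, 2016; done May 6, 2016 — 5 days late.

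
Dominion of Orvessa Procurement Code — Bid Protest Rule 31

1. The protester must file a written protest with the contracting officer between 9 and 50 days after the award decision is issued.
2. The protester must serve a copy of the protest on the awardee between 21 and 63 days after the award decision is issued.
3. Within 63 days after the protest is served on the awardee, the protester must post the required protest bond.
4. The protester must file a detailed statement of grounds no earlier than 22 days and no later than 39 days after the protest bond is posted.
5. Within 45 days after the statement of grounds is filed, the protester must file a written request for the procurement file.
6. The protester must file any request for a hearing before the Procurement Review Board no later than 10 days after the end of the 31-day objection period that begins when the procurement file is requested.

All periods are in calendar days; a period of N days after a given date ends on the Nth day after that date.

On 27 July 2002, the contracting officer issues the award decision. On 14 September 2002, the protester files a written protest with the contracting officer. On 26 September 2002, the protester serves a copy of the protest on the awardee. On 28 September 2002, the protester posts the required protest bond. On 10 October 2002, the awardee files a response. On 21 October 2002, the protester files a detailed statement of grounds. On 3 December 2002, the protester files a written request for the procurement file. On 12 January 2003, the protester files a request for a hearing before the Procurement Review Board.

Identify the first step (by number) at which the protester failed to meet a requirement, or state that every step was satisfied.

None — every step was satisfied

Step 1: the window is 9–50 days after 27 July 2002 (when the award decision is issued), so 5 August 2002 through 15 September 2002; done 14 September 2002 — within the window.
Step 2: the window is 21–63 days after 27 July 2002 (when the award decision is issued), so 17 August 2002 through 28 September 2002; 26 September 2002 falls inside that range.
Step 3: 63 days after 26 September 2002 (when the protest is served on the awardee) is 28 November 2002; done 28 September 2002 — timely.
Step 4: the window is 22–39 days after 28 September 2002 (when the protest bond is posted), so 20 October 2002 through 6 November 2002; done 21 October 2002 — within the window.
Step 5: 45 days after 21 October 2002 (when the statement of grounds is filed) is 5 December 2002; 3 December 2002 is within that limit.
Step 6: 10 days after 3 January 2003 (end of the 31-day objection period, which began when the procurement file is requested on 3 December 2002) is 13 January 2003; completed 12 January 2003, before the deadline.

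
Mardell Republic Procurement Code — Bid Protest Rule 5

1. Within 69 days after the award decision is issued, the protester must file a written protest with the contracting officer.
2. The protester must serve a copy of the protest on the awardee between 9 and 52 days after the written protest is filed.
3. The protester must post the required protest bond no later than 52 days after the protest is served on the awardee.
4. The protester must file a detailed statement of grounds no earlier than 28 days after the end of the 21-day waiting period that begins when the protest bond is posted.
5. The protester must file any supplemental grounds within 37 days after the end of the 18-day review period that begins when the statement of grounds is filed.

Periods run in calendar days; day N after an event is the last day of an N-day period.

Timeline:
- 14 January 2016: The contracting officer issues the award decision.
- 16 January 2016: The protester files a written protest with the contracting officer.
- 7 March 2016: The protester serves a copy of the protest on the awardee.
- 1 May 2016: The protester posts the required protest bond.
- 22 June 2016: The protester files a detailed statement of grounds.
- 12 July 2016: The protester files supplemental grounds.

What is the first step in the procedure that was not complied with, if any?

(1) due by 14 January 2016 + 69 days = 23 March 2016; 16 January 2016 is within that limit.
(2) the permitted window runs from 16 January 2016 + 9 = 25 January 2016 to 16 January 2016 + 52 = 8 March 2016; done 7 March 2016 — within the window.
(3) due by 7 March 2016 + 52 days = 28 April 2016; not done until 1 May 2016, 3 days after the deadline.

Step 3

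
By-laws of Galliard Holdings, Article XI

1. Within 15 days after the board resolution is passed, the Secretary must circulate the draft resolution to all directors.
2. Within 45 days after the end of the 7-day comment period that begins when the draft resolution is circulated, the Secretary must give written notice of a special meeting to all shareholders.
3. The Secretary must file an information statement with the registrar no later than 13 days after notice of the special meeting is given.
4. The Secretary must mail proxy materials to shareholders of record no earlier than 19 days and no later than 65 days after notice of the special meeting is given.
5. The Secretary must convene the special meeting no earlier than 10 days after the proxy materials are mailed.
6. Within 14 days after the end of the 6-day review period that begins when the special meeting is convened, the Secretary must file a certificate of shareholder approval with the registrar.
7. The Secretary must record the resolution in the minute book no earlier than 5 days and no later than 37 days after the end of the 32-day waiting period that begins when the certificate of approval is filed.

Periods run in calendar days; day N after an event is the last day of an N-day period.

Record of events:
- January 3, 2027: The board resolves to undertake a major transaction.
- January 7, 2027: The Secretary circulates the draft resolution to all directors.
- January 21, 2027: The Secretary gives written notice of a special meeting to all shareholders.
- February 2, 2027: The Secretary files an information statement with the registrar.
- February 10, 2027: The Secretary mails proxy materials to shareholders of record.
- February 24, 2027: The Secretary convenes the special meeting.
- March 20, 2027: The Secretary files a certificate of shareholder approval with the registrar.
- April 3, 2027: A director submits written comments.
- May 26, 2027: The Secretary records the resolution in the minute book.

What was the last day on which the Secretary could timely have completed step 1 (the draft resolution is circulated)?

January 18, 2027

Step 1 runs from January 3, 2027, when the board resolution is passed. 15 days after January 3, 2027 is January 18, 2027.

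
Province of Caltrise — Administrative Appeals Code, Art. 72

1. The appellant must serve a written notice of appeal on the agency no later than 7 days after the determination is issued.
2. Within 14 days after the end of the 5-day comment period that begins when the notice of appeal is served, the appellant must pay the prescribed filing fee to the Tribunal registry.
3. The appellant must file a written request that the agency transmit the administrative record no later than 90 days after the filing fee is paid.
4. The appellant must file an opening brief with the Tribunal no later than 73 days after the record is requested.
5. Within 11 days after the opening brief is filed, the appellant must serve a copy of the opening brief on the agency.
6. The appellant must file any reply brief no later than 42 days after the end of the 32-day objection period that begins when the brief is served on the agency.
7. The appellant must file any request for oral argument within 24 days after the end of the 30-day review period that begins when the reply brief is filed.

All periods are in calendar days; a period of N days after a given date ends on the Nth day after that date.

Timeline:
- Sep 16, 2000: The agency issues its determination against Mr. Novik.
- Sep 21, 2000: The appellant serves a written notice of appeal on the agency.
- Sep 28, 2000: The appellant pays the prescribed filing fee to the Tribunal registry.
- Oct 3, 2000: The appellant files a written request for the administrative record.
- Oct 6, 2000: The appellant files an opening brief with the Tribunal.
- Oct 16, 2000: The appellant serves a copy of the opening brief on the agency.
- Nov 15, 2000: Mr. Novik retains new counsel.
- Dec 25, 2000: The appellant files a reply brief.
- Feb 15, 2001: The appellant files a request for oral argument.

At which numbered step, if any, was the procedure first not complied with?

None — every step was satisfied

(1) due by Sep 16, 2000 + 7 days = Sep 23, 2000; Sep 21, 2000 is within that limit.
(2) due by Sep 26, 2000 + 14 days = Oct 10, 2000; done Sep 28, 2000 — timely.
(3) due by Sep 28, 2000 + 90 days = Dec 27, 2000; done Oct 3, 2000 — timely.
(4) due by Oct 3, 2000 + 73 days = Dec 15, 2000; completed Oct 6, 2000, before the deadline.
(5) due by Oct 6, 2000 + 11 days = Oct 17, 2000; done Oct 16, 2000 — timely.
(6) due by Nov 17, 2000 + 42 days = Dec 29, 2000; Dec 25, 2000 is within that limit.
(7) due by Jan 24, 2001 + 24 days = Feb 17, 2001; done Feb 15, 2001 — timely.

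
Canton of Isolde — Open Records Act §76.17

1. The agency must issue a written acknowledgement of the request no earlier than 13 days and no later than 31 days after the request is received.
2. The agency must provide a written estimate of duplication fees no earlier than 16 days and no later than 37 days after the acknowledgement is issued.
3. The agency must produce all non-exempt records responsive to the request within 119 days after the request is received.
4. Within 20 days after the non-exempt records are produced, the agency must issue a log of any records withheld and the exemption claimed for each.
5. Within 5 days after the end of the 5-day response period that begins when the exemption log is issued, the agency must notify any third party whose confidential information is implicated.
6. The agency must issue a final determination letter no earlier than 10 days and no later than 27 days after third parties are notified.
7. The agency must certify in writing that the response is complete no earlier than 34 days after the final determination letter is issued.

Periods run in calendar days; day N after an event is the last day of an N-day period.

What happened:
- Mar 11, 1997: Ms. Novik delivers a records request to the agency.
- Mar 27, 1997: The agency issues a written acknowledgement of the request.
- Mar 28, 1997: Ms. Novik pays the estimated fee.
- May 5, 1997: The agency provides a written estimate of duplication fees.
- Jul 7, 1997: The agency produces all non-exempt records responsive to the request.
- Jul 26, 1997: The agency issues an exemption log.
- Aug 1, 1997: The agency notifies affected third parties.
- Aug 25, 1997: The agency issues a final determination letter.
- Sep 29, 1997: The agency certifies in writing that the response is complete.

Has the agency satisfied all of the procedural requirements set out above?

Step 1 — 13 and 31 days from Mar 11, 1997 (when the request is received) are Mar 24, 1997 and Apr 11, 1997 respectively; done Mar 27, 1997, which is between those dates.
Step 2 — 16 and 37 days from Mar 27, 1997 (when the acknowledgement is issued) are Apr 12, 1997 and May 3, 1997 respectively; done May 5, 1997 — 2 days after the window closed.
Later steps need not be reached.

No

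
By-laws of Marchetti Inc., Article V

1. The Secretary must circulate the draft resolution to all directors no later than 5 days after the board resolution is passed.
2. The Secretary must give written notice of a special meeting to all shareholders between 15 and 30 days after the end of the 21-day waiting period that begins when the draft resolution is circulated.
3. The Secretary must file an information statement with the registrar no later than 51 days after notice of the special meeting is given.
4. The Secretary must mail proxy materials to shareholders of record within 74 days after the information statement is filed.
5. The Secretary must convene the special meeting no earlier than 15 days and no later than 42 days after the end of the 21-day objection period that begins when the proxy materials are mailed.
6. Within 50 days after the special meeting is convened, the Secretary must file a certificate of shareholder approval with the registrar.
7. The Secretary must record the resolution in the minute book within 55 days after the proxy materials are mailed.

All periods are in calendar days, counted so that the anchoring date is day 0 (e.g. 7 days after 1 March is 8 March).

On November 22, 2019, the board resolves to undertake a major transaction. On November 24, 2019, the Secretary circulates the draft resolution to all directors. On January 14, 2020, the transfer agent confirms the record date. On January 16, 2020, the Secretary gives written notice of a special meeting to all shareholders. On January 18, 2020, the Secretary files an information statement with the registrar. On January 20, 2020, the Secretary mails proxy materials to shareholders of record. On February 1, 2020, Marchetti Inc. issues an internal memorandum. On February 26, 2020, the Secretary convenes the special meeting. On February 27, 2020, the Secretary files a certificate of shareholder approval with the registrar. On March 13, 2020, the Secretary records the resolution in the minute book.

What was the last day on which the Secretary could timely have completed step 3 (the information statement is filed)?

Step 3 runs from January 16, 2020, when notice of the special meeting is given. 51 days after January 16, 2020 is March 7, 2020.

March 7, 2020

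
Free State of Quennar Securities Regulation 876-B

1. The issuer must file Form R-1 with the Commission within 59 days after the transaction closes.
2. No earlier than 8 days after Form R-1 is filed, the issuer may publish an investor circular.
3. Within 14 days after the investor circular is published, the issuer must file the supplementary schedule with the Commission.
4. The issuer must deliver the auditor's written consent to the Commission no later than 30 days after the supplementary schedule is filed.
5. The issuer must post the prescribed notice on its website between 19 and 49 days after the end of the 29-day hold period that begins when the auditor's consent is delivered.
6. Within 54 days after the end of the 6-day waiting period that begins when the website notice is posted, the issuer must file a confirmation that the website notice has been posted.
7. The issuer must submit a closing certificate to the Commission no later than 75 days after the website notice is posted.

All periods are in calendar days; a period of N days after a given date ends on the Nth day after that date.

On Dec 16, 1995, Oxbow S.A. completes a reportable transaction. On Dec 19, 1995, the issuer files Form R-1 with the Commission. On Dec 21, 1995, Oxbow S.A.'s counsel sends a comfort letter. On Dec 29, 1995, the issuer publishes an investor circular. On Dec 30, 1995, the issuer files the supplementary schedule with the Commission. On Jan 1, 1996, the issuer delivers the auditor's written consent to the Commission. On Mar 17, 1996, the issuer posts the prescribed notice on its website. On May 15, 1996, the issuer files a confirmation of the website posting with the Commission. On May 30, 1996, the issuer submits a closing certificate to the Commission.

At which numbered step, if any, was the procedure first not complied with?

Step 1 — counting 59 days from Dec 16, 1995 (when the transaction closes) gives a deadline of Feb 13, 1996; Dec 19, 1995 is within that limit.
Step 2 — must wait 8 days from Dec 19, 1995 (when Form R-1 is filed), so not before Dec 27, 1995; done Dec 29, 1995 — permitted.
Step 3 — counting 14 days from Dec 29, 1995 (when the investor circular is published) gives a deadline of Jan 12, 1996; done Dec 30, 1995 — timely.
Step 4 — counting 30 days from Dec 30, 1995 (when the supplementary schedule is filed) gives a deadline of Jan 29, 1996; done Jan 1, 1996 — timely.
Step 5 — 19 and 49 days from Jan 30, 1996 (end of the 29-day hold period, which began when the auditor's consent is delivered on Jan 1, 1996) are Feb 18, 1996 and Mar 19, 1996 respectively; Mar 17, 1996 falls inside that range.
Step 6 — counting 54 days from Mar 23, 1996 (end of the 6-day waiting period, which began when the website notice is posted on Mar 17, 1996) gives a deadline of May 16, 1996; completed May 15, 1996, before the deadline.
Step 7 — counting 75 days from Mar 17, 1996 (when the website notice is posted) gives a deadline of May 31, 1996; May 30, 1996 is within that limit.

None — every step was satisfied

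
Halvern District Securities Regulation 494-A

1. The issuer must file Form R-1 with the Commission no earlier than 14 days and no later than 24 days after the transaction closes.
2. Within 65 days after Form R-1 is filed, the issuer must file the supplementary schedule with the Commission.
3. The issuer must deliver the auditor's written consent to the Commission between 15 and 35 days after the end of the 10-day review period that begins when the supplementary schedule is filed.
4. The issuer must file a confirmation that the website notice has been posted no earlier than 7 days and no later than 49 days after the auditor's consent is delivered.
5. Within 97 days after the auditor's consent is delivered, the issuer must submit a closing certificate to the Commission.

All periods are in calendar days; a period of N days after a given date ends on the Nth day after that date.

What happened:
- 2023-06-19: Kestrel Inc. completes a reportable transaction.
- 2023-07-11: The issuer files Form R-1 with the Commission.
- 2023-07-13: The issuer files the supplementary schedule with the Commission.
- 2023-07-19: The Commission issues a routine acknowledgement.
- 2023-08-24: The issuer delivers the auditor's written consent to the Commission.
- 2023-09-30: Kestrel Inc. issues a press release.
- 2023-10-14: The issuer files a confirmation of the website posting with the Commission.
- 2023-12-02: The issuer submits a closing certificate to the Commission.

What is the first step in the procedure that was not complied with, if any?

Step 4

Step 1: the window is 14–24 days after 2023-06-19 (when the transaction closes), so 2023-07-03 through 2023-07-13; 2023-07-11 falls inside that range.
Step 2: 65 days after 2023-07-11 (when Form R-1 is filed) is 2023-09-14; completed 2023-07-13, before the deadline.
Step 3: the window is 15–35 days after 2023-07-23 (end of the 10-day review period, which began when the supplementary schedule is filed on 2023-07-13), so 2023-08-07 through 2023-08-27; done 2023-08-24, which is between those dates.
Step 4: the window is 7–49 days after 2023-08-24 (when the auditor's consent is delivered), so 2023-08-31 through 2023-10-12; done 2023-10-14 — 2 days after the window closed.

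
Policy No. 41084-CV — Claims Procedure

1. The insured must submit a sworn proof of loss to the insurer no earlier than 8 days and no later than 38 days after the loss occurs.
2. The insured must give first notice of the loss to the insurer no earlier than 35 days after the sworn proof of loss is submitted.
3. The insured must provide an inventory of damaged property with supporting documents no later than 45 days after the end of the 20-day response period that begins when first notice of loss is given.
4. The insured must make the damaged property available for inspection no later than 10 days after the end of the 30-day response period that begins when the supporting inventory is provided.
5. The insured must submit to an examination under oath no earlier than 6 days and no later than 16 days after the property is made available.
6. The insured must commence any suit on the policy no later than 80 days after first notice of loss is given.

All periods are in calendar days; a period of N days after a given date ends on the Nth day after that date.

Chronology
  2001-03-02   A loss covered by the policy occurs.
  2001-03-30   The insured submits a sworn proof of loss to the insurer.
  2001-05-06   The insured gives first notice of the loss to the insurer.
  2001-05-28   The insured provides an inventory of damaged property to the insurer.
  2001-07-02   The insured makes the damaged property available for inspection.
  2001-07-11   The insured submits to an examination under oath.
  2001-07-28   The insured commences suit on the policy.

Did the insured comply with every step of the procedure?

Step 1 — 8 and 38 days from 2001-03-02 (when the loss occurs) are 2001-03-10 and 2001-04-09 respectively; 2001-03-30 falls inside that range.
Step 2 — must wait 35 days from 2001-03-30 (when the sworn proof of loss is submitted), so not before 2001-05-04; 2001-05-06 is on or after that date.
Step 3 — counting 45 days from 2001-05-26 (end of the 20-day response period, which began when first notice of loss is given on 2001-05-06) gives a deadline of 2001-07-10; 2001-05-28 is within that limit.
Step 4 — counting 10 days from 2001-06-27 (end of the 30-day response period, which began when the supporting inventory is provided on 2001-05-28) gives a deadline of 2001-07-07; completed 2001-07-02, before the deadline.
Step 5 — 6 and 16 days from 2001-07-02 (when the property is made available) are 2001-07-08 and 2001-07-18 respectively; done 2001-07-11, which is between those dates.
Step 6 — counting 80 days from 2001-05-06 (when first notice of loss is given) gives a deadline of 2001-07-25; done 2001-07-28 — 3 days late.
The procedure was therefore not followed at step 6.

No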